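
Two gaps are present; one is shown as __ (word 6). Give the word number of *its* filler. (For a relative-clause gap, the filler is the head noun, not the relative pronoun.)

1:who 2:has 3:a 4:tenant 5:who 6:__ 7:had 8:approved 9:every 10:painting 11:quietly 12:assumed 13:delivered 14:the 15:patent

The marked gap is inside the relative clause, the subject of "approved".
Its filler is the head noun "tenant" (via "who"), at word 4.
(The other dependency links word 1 to a gap after word 12.)

4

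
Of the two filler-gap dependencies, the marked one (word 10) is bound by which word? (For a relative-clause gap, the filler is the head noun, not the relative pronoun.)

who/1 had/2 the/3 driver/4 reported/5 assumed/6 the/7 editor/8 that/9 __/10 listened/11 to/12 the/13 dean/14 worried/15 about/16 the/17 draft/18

The marked gap is inside the relative clause, the subject of "listened".
Its filler is the head noun "editor" (via "that"), at word 8.
(The other dependency links word 1 to a gap after word 5.)

8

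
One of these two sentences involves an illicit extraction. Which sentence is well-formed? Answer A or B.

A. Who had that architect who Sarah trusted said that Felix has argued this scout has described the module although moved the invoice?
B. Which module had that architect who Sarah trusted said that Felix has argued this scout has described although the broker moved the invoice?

B

In A, the wh-phrase is extracted from inside an adjunct island (introduced by "although"), which blocks movement.
In B, the extraction path crosses only that-complement boundaries, which are transparent.
So B is grammatical.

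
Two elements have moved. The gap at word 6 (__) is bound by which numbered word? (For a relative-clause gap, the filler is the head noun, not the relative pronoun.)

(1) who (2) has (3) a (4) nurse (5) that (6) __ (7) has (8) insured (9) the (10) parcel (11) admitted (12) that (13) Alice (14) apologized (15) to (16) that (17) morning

The marked gap is inside the relative clause, the subject of "insured".
Its filler is the head noun "nurse" (via "that"), at word 4.
(The other dependency links word 1 to a gap after word 15.)

4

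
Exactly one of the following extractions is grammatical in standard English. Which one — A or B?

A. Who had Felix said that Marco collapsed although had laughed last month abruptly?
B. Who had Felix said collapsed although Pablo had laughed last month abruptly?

In A, the wh-phrase is extracted from inside an adjunct island (introduced by "although"), which blocks movement.
In B, the extraction path crosses only that-complement boundaries, which are transparent.
So B is grammatical.

B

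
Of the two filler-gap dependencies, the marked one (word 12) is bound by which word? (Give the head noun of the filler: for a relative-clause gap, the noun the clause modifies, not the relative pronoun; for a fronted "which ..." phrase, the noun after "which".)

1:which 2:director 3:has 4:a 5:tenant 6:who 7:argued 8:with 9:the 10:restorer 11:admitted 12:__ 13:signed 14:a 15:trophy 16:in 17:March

The marked gap is the subject of "signed".
Its filler is the fronted wh-phrase "which director", at word 2.
(The other dependency links word 5 to a gap after word 6.)

2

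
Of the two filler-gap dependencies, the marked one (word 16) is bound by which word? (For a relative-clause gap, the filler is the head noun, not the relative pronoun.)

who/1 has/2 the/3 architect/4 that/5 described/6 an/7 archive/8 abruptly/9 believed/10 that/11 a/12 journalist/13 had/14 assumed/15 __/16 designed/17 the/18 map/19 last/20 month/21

1

The marked gap is the subject of "designed".
Its filler is the fronted wh-phrase "who", at word 1.
(The other dependency links word 4 to a gap after word 5.)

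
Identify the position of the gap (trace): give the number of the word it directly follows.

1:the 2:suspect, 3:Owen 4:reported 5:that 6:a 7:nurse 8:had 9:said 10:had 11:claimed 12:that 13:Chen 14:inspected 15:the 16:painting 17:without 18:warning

The displaced element is "the suspect" (word 2).
It is linked across 2 clause boundaries (that → Ø).
It functions as the subject of "claimed", so the gap sits immediately after word 9 ("said").
Base order: Owen reported that a nurse had said that the suspect had claimed that Chen inspected the painting without warning.

9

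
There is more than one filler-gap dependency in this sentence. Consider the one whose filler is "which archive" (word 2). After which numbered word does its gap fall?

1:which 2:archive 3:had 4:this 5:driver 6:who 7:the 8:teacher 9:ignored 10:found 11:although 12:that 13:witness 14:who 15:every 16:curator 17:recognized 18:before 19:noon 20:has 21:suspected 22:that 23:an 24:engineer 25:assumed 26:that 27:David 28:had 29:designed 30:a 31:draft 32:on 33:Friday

10

The displaced element is "which archive" (word 2).
It functions as the direct object of "found", so the gap sits immediately after word 10 ("found").
Base order: This driver who the teacher ignored had found which archive although that witness who every curator recognized before noon has suspected that an engineer assumed that David had designed a draft on Friday.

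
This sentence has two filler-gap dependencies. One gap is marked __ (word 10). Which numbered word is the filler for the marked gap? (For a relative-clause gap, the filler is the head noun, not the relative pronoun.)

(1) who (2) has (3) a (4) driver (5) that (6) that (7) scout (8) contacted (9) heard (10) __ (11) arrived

1

The marked gap is the subject of "arrived".
Its filler is the fronted wh-phrase "who", at word 1.
(The other dependency links word 4 to a gap after word 8.)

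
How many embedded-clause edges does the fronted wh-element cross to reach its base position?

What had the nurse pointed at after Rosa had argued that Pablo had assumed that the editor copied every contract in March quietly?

0

"what" originates inside the matrix clause — no clause boundary is crossed.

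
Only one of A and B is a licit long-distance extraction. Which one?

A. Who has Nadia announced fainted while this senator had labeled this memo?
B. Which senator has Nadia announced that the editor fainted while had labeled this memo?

A

In B, the wh-phrase is extracted from inside an adjunct island (introduced by "while"), which blocks movement.
In A, the extraction path crosses only that-complement boundaries, which are transparent.
So A is grammatical.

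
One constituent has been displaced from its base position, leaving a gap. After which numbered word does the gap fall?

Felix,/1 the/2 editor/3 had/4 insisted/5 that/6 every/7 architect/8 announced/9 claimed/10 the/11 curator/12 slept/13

9

The displaced element is "Felix" (word 1).
It is linked across 2 clause boundaries (that → Ø).
It functions as the subject of "claimed", so the gap sits immediately after word 9 ("announced").
Base order: The editor had insisted that every architect announced that Felix claimed the curator slept.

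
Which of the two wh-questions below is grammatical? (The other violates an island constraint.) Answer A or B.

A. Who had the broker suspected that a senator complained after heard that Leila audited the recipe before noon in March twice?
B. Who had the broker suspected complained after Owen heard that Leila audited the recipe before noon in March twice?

B

In A, the wh-phrase is extracted from inside an adjunct island (introduced by "after"), which blocks movement.
In B, the extraction path crosses only that-complement boundaries, which are transparent.
So B is grammatical.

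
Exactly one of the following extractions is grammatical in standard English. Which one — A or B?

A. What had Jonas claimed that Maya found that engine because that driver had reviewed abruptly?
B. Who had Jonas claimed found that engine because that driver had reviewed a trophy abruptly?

B

In A, the wh-phrase is extracted from inside an adjunct island (introduced by "because"), which blocks movement.
In B, the extraction path crosses only that-complement boundaries, which are transparent.
So B is grammatical.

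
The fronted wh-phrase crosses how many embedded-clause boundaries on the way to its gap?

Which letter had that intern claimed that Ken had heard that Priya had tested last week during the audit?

2

"which letter" is extracted from the object of "tested".
Boundaries crossed, outermost first: [that], [that] — 2 in total.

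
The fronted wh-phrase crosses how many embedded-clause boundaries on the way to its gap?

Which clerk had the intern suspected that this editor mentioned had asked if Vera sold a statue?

2

"which clerk" is extracted from the subject of "asked".
Boundaries crossed, outermost first: [that], [Ø] — 2 in total.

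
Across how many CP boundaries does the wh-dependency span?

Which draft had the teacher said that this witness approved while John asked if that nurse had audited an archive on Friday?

"which draft" is extracted from the object of "approved".
Boundaries crossed, outermost first: [that] — 1 in total.

1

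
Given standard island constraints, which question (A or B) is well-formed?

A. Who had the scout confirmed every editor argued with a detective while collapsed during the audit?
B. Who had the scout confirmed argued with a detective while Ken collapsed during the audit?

B

In A, the wh-phrase is extracted from inside an adjunct island (introduced by "while"), which blocks movement.
In B, the extraction path crosses only that-complement boundaries, which are transparent.
So B is grammatical.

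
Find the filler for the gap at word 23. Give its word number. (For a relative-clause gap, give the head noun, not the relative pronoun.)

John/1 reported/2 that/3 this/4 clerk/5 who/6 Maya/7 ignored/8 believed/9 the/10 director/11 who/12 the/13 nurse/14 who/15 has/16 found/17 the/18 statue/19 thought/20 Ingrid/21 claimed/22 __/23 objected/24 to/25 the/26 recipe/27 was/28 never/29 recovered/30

The gap at 23 is the subject of "objected", inside a relative clause.
The relative pronoun is "who" (word 12); it is bound by the head noun immediately before it.
Its filler is the head noun "director", at word 11.

11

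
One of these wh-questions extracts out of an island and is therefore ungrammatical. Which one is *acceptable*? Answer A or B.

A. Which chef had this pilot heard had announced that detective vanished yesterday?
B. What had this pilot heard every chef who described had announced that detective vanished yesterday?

A

In B, the wh-phrase is extracted from inside a complex-NP island (relative clause) (introduced by "who"), which blocks movement.
In A, the extraction path crosses only that-complement boundaries, which are transparent.
So A is grammatical.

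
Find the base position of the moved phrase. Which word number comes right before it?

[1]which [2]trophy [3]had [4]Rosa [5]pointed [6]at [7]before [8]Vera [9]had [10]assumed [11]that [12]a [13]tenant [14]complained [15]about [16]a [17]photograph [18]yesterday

6

The displaced element is "which trophy" (word 2).
It functions as the object of the preposition "at" of "pointed", so the gap sits immediately after word 6 ("at").
Base order: Rosa had pointed at which trophy before Vera had assumed that a tenant complained about a photograph yesterday.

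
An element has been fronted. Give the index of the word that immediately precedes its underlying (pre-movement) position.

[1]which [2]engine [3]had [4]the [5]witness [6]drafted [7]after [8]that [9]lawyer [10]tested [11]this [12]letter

6

The displaced element is "which engine" (word 2).
It functions as the direct object of "drafted", so the gap sits immediately after word 6 ("drafted").
Base order: The witness had drafted which engine after that lawyer tested this letter.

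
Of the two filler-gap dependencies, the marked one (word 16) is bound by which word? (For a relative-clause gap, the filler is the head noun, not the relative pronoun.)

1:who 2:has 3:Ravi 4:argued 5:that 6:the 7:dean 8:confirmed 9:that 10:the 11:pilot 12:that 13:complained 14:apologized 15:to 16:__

1

The marked gap is the object of the preposition "to" of "apologized".
Its filler is the fronted wh-phrase "who", at word 1.
(The other dependency links word 11 to a gap after word 12.)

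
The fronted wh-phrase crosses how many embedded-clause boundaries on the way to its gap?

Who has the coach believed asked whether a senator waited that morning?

"who" is extracted from the subject of "asked".
Boundaries crossed, outermost first: [Ø] — 1 in total.

1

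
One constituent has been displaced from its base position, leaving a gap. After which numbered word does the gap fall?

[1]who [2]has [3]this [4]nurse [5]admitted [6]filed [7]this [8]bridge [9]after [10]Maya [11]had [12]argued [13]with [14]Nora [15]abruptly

The displaced element is "who" (word 1).
It is linked across 1 clause boundary (Ø).
It functions as the subject of "filed", so the gap sits immediately after word 5 ("admitted").
Base order: This nurse has admitted that who filed this bridge after Maya had argued with Nora abruptly.

5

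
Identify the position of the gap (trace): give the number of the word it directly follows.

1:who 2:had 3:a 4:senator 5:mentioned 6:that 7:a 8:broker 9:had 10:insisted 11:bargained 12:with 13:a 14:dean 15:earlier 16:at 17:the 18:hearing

10

The displaced element is "who" (word 1).
It is linked across 2 clause boundaries (that → Ø).
It functions as the subject of "bargained", so the gap sits immediately after word 10 ("insisted").
Base order: A senator had mentioned that a broker had insisted that who bargained with a dean earlier at the hearing.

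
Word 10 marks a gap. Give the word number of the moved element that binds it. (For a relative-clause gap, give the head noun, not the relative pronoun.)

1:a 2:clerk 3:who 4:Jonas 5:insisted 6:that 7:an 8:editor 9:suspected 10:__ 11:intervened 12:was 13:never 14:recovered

2

The gap at 10 is the subject of "intervened", inside a relative clause.
The relative pronoun is "who" (word 3); it is bound by the head noun immediately before it.
Its filler is the head noun "clerk", at word 2.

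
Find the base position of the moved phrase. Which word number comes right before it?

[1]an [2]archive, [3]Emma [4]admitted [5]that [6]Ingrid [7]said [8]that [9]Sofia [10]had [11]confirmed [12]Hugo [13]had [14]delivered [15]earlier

14

The displaced element is "an archive" (word 2).
It is linked across 3 clause boundaries (that → that → Ø).
It functions as the direct object of "delivered", so the gap sits immediately after word 14 ("delivered").
Base order: Emma admitted that Ingrid said that Sofia had confirmed Hugo had delivered an archive earlier.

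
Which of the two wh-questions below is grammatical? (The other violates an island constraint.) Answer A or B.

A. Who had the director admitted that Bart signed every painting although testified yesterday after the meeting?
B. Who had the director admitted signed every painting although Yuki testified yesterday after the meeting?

In A, the wh-phrase is extracted from inside an adjunct island (introduced by "although"), which blocks movement.
In B, the extraction path crosses only that-complement boundaries, which are transparent.
So B is grammatical.

B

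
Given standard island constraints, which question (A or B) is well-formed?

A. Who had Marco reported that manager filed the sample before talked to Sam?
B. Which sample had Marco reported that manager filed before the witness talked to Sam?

B

In A, the wh-phrase is extracted from inside an adjunct island (introduced by "before"), which blocks movement.
In B, the extraction path crosses only that-complement boundaries, which are transparent.
So B is grammatical.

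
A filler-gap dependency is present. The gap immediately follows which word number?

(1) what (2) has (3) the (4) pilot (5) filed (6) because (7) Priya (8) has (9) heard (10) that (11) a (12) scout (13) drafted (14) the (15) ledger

5

The displaced element is "what" (word 1).
It functions as the direct object of "filed", so the gap sits immediately after word 5 ("filed").
Base order: The pilot has filed what because Priya has heard that a scout drafted the ledger.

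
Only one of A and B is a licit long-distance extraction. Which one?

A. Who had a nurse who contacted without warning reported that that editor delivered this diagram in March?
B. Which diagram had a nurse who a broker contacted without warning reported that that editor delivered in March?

In A, the wh-phrase is extracted from inside a complex-NP island (relative clause) (introduced by "who"), which blocks movement.
In B, the extraction path crosses only that-complement boundaries, which are transparent.
So B is grammatical.

B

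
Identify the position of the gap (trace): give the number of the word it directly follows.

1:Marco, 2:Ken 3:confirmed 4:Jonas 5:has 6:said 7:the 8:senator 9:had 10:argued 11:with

11

The displaced element is "Marco" (word 1).
It is linked across 2 clause boundaries (Ø → Ø).
It functions as the object of the preposition "with" of "argued", so the gap sits immediately after word 11 ("with").
Base order: Ken confirmed Jonas has said the senator had argued with Marco.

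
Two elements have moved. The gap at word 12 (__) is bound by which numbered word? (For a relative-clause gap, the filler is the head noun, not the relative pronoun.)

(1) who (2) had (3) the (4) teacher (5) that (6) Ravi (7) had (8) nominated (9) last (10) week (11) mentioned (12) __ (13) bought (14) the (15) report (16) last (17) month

The marked gap is the subject of "bought".
Its filler is the fronted wh-phrase "who", at word 1.
(The other dependency links word 4 to a gap after word 8.)

1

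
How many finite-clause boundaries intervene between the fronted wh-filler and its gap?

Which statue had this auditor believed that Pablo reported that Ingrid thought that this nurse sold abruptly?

"which statue" is extracted from the object of "sold".
Boundaries crossed, outermost first: [that], [that], [that] — 3 in total.

3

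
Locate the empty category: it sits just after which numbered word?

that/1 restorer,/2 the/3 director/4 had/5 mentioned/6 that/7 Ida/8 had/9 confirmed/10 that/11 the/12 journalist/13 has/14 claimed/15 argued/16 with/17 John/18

15

The displaced element is "that restorer" (word 2).
It is linked across 3 clause boundaries (that → that → Ø).
It functions as the subject of "argued", so the gap sits immediately after word 15 ("claimed").
Base order: The director had mentioned that Ida had confirmed that the journalist has claimed that that restorer argued with John.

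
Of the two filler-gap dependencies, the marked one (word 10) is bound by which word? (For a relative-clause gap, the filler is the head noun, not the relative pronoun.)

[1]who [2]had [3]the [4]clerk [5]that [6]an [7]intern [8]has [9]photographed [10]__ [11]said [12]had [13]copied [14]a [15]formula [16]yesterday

The marked gap is inside the relative clause, the direct object of "photographed".
Its filler is the head noun "clerk" (via "that"), at word 4.
(The other dependency links word 1 to a gap after word 11.)

4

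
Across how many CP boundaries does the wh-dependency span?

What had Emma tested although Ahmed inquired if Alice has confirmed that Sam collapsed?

0

"what" originates inside the matrix clause — no clause boundary is crossed.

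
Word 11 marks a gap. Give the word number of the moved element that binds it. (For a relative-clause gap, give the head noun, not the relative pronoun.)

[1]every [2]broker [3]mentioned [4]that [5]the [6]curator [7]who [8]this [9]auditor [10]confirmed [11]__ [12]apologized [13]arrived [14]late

6

The gap at 11 is the subject of "apologized", inside a relative clause.
The relative pronoun is "who" (word 7); it is bound by the head noun immediately before it.
Its filler is the head noun "curator", at word 6.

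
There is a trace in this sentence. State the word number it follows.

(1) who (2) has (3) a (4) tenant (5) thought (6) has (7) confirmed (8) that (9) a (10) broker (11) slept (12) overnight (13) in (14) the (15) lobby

The displaced element is "who" (word 1).
It is linked across 1 clause boundary (Ø).
It functions as the subject of "confirmed", so the gap sits immediately after word 5 ("thought").
Base order: A tenant has thought that who has confirmed that a broker slept overnight in the lobby.

5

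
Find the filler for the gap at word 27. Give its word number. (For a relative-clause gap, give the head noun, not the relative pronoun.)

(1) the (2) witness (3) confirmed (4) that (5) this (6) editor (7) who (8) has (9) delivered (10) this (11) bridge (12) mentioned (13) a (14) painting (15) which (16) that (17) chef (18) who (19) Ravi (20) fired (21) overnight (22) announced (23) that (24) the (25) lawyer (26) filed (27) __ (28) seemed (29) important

The gap at 27 is the object of "filed", inside a relative clause.
The relative pronoun is "which" (word 15); it is bound by the head noun immediately before it.
Its filler is the head noun "painting", at word 14.

14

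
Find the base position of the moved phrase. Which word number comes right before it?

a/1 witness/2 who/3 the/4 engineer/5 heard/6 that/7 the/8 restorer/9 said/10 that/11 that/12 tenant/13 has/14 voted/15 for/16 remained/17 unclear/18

The displaced element is "a witness" (word 2).
It is linked across 2 clause boundaries (that → that).
It functions as the object of the preposition "for" of "voted", so the gap sits immediately after word 16 ("for").
Base order: The engineer heard that the restorer said that that tenant has voted for a witness.

16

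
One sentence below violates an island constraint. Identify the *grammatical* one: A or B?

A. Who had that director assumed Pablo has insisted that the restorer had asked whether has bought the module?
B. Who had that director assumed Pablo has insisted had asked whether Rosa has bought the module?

B

In A, the wh-phrase is extracted from inside a wh-island (introduced by "whether"), which blocks movement.
In B, the extraction path crosses only that-complement boundaries, which are transparent.
So B is grammatical.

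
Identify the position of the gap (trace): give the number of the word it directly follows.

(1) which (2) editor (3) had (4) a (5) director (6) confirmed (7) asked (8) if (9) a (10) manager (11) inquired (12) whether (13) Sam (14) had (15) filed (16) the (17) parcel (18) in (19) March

The displaced element is "which editor" (word 2).
It is linked across 1 clause boundary (Ø).
It functions as the subject of "asked", so the gap sits immediately after word 6 ("confirmed").
Base order: A director had confirmed which editor asked if a manager inquired whether Sam had filed the parcel in March.

6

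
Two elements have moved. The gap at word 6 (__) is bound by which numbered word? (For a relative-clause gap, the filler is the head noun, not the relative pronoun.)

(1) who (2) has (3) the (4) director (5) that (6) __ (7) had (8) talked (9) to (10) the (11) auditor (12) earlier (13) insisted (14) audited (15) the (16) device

4

The marked gap is inside the relative clause, the subject of "talked".
Its filler is the head noun "director" (via "that"), at word 4.
(The other dependency links word 1 to a gap after word 13.)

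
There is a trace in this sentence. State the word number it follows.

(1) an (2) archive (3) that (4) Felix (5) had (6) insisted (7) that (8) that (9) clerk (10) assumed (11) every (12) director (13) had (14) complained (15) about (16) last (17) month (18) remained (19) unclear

15

The displaced element is "an archive" (word 2).
It is linked across 2 clause boundaries (that → Ø).
It functions as the object of the preposition "about" of "complained", so the gap sits immediately after word 15 ("about").
Base order: Felix had insisted that that clerk assumed every director had complained about an archive last month.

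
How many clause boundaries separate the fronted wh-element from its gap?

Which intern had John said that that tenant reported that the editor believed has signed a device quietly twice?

3

"which intern" is extracted from the subject of "signed".
Boundaries crossed, outermost first: [that], [that], [Ø] — 3 in total.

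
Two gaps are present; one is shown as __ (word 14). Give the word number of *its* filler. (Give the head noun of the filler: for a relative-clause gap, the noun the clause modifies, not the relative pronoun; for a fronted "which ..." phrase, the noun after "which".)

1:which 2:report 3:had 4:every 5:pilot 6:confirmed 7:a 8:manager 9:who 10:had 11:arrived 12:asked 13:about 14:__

The marked gap is the object of the preposition "about" of "asked".
Its filler is the fronted wh-phrase "which report", at word 2.
(The other dependency links word 8 to a gap after word 9.)

2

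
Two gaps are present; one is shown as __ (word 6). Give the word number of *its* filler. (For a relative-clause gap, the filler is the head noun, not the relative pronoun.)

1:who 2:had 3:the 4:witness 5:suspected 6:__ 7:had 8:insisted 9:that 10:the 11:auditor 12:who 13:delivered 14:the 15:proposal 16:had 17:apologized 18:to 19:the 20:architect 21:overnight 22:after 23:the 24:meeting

1

The marked gap is the subject of "insisted".
Its filler is the fronted wh-phrase "who", at word 1.
(The other dependency links word 11 to a gap after word 12.)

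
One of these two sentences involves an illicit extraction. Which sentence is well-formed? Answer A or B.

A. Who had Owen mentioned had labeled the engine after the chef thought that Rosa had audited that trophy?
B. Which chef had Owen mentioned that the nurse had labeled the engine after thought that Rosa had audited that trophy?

A

In B, the wh-phrase is extracted from inside an adjunct island (introduced by "after"), which blocks movement.
In A, the extraction path crosses only that-complement boundaries, which are transparent.
So A is grammatical.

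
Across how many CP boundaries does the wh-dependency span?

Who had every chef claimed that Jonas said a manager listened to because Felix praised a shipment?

"who" is extracted from the PP object of "listened".
Boundaries crossed, outermost first: [that], [Ø] — 2 in total.

2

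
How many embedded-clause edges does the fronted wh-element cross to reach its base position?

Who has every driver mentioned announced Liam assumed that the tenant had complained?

1

"who" is extracted from the subject of "announced".
Boundaries crossed, outermost first: [Ø] — 1 in total.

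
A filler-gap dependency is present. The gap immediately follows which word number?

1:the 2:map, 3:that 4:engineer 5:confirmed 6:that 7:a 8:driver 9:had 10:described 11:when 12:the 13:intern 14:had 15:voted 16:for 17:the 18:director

10

The displaced element is "the map" (word 2).
It is linked across 1 clause boundary (that).
It functions as the direct object of "described", so the gap sits immediately after word 10 ("described").
Base order: That engineer confirmed that a driver had described the map when the intern had voted for the director.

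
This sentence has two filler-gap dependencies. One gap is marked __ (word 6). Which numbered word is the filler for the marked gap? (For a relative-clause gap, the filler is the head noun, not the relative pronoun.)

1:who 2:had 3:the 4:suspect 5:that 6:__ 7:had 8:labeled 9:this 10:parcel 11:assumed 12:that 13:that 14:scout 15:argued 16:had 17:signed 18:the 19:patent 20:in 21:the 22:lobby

4

The marked gap is inside the relative clause, the subject of "labeled".
Its filler is the head noun "suspect" (via "that"), at word 4.
(The other dependency links word 1 to a gap after word 15.)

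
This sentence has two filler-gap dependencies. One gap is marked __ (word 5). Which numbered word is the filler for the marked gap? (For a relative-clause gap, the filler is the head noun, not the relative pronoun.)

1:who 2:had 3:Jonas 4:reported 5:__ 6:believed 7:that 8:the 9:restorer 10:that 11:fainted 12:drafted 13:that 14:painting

1

The marked gap is the subject of "believed".
Its filler is the fronted wh-phrase "who", at word 1.
(The other dependency links word 9 to a gap after word 10.)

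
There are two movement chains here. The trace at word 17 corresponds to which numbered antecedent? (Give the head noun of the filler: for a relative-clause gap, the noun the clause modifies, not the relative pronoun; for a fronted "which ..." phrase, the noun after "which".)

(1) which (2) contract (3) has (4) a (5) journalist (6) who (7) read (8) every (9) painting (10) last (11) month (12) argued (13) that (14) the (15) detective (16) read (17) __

The marked gap is the direct object of "read".
Its filler is the fronted wh-phrase "which contract", at word 2.
(The other dependency links word 5 to a gap after word 6.)

2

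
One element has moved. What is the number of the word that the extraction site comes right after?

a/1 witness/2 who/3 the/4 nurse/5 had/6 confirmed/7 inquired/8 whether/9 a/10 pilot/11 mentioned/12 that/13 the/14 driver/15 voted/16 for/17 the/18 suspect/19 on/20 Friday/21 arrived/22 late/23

The displaced element is "a witness" (word 2).
It is linked across 1 clause boundary (Ø).
It functions as the subject of "inquired", so the gap sits immediately after word 7 ("confirmed").
Base order: The nurse had confirmed that a witness inquired whether a pilot mentioned that the driver voted for the suspect on Friday.

7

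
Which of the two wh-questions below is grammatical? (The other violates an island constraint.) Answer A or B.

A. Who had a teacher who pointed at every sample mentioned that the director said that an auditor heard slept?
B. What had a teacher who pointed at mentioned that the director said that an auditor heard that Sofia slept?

A

In B, the wh-phrase is extracted from inside a complex-NP island (relative clause) (introduced by "who"), which blocks movement.
In A, the extraction path crosses only that-complement boundaries, which are transparent.
So A is grammatical.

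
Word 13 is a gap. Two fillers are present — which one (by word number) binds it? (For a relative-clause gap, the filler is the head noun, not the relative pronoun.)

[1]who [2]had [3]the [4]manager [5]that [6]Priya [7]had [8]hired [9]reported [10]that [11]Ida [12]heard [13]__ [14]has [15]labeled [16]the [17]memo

The marked gap is the subject of "labeled".
Its filler is the fronted wh-phrase "who", at word 1.
(The other dependency links word 4 to a gap after word 8.)

1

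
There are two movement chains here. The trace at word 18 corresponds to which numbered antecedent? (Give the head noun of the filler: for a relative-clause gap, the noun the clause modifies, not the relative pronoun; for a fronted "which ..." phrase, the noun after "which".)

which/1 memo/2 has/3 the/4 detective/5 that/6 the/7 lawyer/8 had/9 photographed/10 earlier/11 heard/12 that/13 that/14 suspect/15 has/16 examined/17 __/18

2

The marked gap is the direct object of "examined".
Its filler is the fronted wh-phrase "which memo", at word 2.
(The other dependency links word 5 to a gap after word 10.)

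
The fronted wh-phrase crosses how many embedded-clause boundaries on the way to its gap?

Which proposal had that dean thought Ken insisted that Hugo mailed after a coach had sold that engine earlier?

2

"which proposal" is extracted from the object of "mailed".
Boundaries crossed, outermost first: [Ø], [that] — 2 in total.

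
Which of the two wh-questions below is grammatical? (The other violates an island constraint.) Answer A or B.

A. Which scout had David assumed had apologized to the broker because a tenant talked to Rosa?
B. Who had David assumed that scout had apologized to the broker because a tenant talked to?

A

In B, the wh-phrase is extracted from inside an adjunct island (introduced by "because"), which blocks movement.
In A, the extraction path crosses only that-complement boundaries, which are transparent.
So A is grammatical.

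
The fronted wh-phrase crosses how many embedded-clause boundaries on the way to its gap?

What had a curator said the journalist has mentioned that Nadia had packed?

"what" is extracted from the object of "packed".
Boundaries crossed, outermost first: [Ø], [that] — 2 in total.

2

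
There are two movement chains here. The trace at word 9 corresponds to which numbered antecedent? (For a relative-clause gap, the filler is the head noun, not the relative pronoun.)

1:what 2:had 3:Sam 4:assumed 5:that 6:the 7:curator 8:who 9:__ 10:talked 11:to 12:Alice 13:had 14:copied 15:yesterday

The marked gap is inside the relative clause, the subject of "talked".
Its filler is the head noun "curator" (via "who"), at word 7.
(The other dependency links word 1 to a gap after word 14.)

7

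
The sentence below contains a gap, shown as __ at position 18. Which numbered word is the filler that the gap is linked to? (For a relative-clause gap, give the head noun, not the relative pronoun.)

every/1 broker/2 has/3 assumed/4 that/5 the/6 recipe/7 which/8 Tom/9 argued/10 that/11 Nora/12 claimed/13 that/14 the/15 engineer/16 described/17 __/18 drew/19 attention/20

7

The gap at 18 is the object of "described", inside a relative clause.
The relative pronoun is "which" (word 8); it is bound by the head noun immediately before it.
Its filler is the head noun "recipe", at word 7.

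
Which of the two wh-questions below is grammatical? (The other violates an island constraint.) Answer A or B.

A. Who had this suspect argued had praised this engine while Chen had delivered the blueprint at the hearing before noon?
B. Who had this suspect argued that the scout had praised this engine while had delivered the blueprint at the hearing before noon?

In B, the wh-phrase is extracted from inside an adjunct island (introduced by "while"), which blocks movement.
In A, the extraction path crosses only that-complement boundaries, which are transparent.
So A is grammatical.

A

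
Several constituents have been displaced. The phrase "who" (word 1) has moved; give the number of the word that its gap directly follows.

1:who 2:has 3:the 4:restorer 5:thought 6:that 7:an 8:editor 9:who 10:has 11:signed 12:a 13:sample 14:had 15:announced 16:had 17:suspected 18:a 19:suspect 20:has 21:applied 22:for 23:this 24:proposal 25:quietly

15

The displaced element is "who" (word 1).
It is linked across 2 clause boundaries (that → Ø).
It functions as the subject of "suspected", so the gap sits immediately after word 15 ("announced").
Base order: The restorer has thought that an editor who has signed a sample had announced who had suspected a suspect has applied for this proposal quietly.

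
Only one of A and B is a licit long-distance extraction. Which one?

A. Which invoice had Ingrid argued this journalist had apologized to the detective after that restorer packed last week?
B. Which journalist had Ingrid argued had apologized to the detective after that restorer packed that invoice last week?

B

In A, the wh-phrase is extracted from inside an adjunct island (introduced by "after"), which blocks movement.
In B, the extraction path crosses only that-complement boundaries, which are transparent.
So B is grammatical.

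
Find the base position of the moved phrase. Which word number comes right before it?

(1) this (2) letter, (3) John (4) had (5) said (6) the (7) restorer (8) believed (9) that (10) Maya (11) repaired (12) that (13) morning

11

The displaced element is "this letter" (word 2).
It is linked across 2 clause boundaries (Ø → that).
It functions as the direct object of "repaired", so the gap sits immediately after word 11 ("repaired").
Base order: John had said the restorer believed that Maya repaired this letter that morning.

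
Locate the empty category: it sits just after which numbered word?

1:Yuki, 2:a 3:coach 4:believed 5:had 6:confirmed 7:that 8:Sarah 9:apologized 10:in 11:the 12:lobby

4

The displaced element is "Yuki" (word 1).
It is linked across 1 clause boundary (Ø).
It functions as the subject of "confirmed", so the gap sits immediately after word 4 ("believed").
Base order: A coach believed that Yuki had confirmed that Sarah apologized in the lobby.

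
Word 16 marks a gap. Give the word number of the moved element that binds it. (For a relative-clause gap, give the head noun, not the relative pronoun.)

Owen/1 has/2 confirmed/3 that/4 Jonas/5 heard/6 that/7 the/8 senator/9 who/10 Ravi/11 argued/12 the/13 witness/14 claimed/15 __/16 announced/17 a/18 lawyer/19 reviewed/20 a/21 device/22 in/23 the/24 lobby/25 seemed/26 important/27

The gap at 16 is the subject of "announced", inside a relative clause.
The relative pronoun is "who" (word 10); it is bound by the head noun immediately before it.
Its filler is the head noun "senator", at word 9.

9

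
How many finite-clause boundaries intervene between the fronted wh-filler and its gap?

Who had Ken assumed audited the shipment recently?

"who" is extracted from the subject of "audited".
Boundaries crossed, outermost first: [Ø] — 1 in total.

1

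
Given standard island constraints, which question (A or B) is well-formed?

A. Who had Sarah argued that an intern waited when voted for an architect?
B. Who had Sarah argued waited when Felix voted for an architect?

B

In A, the wh-phrase is extracted from inside an adjunct island (introduced by "when"), which blocks movement.
In B, the extraction path crosses only that-complement boundaries, which are transparent.
So B is grammatical.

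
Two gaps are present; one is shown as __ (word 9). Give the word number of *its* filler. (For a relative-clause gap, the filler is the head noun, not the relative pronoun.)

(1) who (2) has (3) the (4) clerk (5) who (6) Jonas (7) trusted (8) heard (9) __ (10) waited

1

The marked gap is the subject of "waited".
Its filler is the fronted wh-phrase "who", at word 1.
(The other dependency links word 4 to a gap after word 7.)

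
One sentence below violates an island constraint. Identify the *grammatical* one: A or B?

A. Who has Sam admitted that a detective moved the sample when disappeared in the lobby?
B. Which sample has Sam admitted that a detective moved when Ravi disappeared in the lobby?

In A, the wh-phrase is extracted from inside an adjunct island (introduced by "when"), which blocks movement.
In B, the extraction path crosses only that-complement boundaries, which are transparent.
So B is grammatical.

B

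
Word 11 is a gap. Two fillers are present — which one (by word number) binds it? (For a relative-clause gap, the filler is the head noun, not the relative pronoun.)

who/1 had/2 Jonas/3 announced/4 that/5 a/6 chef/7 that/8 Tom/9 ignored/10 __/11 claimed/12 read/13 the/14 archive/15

The marked gap is inside the relative clause, the direct object of "ignored".
Its filler is the head noun "chef" (via "that"), at word 7.
(The other dependency links word 1 to a gap after word 12.)

7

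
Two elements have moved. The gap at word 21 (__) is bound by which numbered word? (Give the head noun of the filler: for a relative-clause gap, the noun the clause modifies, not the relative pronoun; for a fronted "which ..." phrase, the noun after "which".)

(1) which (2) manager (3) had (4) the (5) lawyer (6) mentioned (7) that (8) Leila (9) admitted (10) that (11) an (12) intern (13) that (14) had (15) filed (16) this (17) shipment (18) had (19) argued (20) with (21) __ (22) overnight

2

The marked gap is the object of the preposition "with" of "argued".
Its filler is the fronted wh-phrase "which manager", at word 2.
(The other dependency links word 12 to a gap after word 13.)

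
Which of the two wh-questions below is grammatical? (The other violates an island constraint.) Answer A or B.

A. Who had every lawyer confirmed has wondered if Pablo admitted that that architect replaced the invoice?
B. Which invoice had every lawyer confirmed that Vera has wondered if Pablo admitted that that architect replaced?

A

In B, the wh-phrase is extracted from inside a wh-island (introduced by "if"), which blocks movement.
In A, the extraction path crosses only that-complement boundaries, which are transparent.
So A is grammatical.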